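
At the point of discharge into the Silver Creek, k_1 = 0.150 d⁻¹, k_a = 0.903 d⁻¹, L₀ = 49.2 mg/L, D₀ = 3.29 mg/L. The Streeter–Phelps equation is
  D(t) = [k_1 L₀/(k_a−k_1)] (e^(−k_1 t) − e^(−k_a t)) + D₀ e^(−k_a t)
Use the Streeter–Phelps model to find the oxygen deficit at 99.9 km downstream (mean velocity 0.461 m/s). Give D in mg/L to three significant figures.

D ≈ 6.05 mg/L

Travel time t = x/v = 99.9 km / (0.461 m/s) = 99900 m / 0.461 m/s = 216700 s = 2.508 d.
k_1 L₀/(k_a−k_1) = 0.150×49.2/(0.903−0.150) = 7.380/0.7530 = 9.801 mg/L.
e^(−k_1 t) = e^(−0.150×2.508) = 0.6865; e^(−k_a t) = e^(−0.903×2.508) = 0.1038.
D = 9.801 × (0.6865 − 0.1038) + 3.29 × 0.1038 = 5.710 + 0.3417 = 6.052 mg/L.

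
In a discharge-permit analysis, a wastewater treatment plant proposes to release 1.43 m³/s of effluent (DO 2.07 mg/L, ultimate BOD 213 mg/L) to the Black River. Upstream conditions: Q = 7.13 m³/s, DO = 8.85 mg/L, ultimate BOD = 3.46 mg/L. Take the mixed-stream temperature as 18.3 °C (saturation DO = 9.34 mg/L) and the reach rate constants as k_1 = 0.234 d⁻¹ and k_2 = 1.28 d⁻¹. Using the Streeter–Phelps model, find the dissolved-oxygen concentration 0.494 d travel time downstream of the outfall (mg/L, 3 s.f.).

DO ≈ 5.38 mg/L

Mixed DO = (7.13×8.85 + 1.43×2.07)/(7.13+1.43) = 66.06/8.560 = 7.717 mg/L.
Mixed L₀ = (7.13×3.46 + 1.43×213)/(8.560) = 329.3/8.560 = 38.46 mg/L.
Initial deficit D₀ = C_s − DO₀ = 9.34 − 7.717 = 1.623 mg/L.
D(0.494) = [0.234×38.46/(1.28−0.234)](e^(−0.234×0.494) − e^(−1.28×0.494)) + 1.623 e^(−1.28×0.494)
= 8.605 × (0.8908 − 0.5314) + 1.623 × 0.5314 = 3.955 mg/L.
DO = 9.34 − 3.955 = 5.385 mg/L.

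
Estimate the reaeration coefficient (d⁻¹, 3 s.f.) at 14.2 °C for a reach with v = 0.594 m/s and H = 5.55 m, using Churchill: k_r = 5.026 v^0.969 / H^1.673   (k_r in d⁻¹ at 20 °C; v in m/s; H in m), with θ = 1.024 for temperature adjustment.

k_r(20) = 5.026 × 0.594^0.969 / 5.55^1.673 = 5.026 × 0.6037 / 17.59 = 0.1725 d⁻¹.
k_r(14.2) = 0.1725 × 1.024^(14.2−20) = 0.1725 × 0.8715 = 0.1503 d⁻¹.

k_r ≈ 0.150 d⁻¹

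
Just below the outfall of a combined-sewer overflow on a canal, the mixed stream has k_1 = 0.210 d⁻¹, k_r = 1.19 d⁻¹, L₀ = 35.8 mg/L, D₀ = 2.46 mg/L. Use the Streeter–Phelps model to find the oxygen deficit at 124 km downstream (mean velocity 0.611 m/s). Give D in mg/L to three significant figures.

Travel time t = x/v = 124 km / (0.611 m/s) = 124000 m / 0.611 m/s = 202900 s = 2.349 d.
k_1 L₀/(k_r−k_1) = 0.210×35.8/(1.19−0.210) = 7.518/0.9800 = 7.671 mg/L.
e^(−k_1 t) = e^(−0.210×2.349) = 0.6106; e^(−k_r t) = e^(−1.19×2.349) = 0.06110.
D = 7.671 × (0.6106 − 0.06110) + 2.46 × 0.06110 = 4.216 + 0.1503 = 4.366 mg/L.

D ≈ 4.37 mg/L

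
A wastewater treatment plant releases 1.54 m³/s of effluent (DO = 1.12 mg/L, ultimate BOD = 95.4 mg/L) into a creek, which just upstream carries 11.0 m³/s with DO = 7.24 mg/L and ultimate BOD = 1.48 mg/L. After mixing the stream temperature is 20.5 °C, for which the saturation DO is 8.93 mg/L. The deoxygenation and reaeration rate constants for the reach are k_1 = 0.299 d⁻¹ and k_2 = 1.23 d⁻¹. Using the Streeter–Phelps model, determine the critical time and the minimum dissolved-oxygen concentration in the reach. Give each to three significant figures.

Mixed DO = (11.0×7.24 + 1.54×1.12)/(11.0+1.54) = 81.36/12.54 = 6.488 mg/L.
Mixed L₀ = (11.0×1.48 + 1.54×95.4)/(12.54) = 163.2/12.54 = 13.01 mg/L.
Initial deficit D₀ = C_s − DO₀ = 8.93 − 6.488 = 2.442 mg/L.
t_c = (1/0.9310) ln[(1.23/0.299)(1 − 2.442×0.9310/(0.299×13.01))] = 1.074 × ln(1.711) = 0.5766 d.
D_c = (0.299/1.23) × 13.01 × e^(−0.299×0.5766) = 0.2431 × 13.01 × 0.8416 = 2.663 mg/L.
Minimum DO = 8.93 − 2.663 = 6.267 mg/L.

t_c ≈ 0.577 d; minimum DO ≈ 6.27 mg/L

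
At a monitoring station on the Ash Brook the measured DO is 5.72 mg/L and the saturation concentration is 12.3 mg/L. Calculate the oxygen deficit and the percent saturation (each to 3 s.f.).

D = C_s − C = 12.3 − 5.72 = 6.58 mg/L.
% saturation = 5.72/12.3 × 100 = 46.5 %.

D ≈ 6.58 mg/L; 46.5 % saturation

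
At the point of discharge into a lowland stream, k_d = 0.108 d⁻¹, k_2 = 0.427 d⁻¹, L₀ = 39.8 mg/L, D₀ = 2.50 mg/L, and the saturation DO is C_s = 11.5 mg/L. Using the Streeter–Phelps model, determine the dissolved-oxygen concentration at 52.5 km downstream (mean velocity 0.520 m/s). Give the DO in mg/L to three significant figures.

DO ≈ 6.29 mg/L

Travel time t = x/v = 52.5 km / (0.520 m/s) = 52500 m / 0.520 m/s = 101000 s = 1.169 d.
k_d L₀/(k_2−k_d) = 0.108×39.8/(0.427−0.108) = 4.298/0.3190 = 13.47 mg/L.
e^(−k_d t) = e^(−0.108×1.169) = 0.8814; e^(−k_2 t) = e^(−0.427×1.169) = 0.6072.
D = 13.47 × (0.8814 − 0.6072) + 2.50 × 0.6072 = 3.696 + 1.518 = 5.214 mg/L.
DO = C_s − D = 11.5 − 5.214 = 6.286 mg/L.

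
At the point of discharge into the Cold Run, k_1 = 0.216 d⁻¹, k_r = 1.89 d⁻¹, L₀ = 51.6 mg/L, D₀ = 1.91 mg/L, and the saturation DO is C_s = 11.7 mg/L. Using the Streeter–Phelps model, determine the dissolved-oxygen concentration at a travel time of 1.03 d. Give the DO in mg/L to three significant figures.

k_1 L₀/(k_r−k_1) = 0.216×51.6/(1.89−0.216) = 11.15/1.674 = 6.658 mg/L.
e^(−k_1 t) = e^(−0.216×1.030) = 0.8005; e^(−k_r t) = e^(−1.89×1.030) = 0.1427.
D = 6.658 × (0.8005 − 0.1427) + 1.91 × 0.1427 = 4.380 + 0.2726 = 4.652 mg/L.
DO = C_s − D = 11.7 − 4.652 = 7.048 mg/L.

DO ≈ 7.05 mg/L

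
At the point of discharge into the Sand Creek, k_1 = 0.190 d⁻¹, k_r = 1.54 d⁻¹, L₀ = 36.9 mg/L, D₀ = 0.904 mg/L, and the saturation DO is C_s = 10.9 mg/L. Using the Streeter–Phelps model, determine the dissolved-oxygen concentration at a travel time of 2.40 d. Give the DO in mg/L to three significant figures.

k_1 L₀/(k_r−k_1) = 0.190×36.9/(1.54−0.190) = 7.011/1.350 = 5.193 mg/L.
e^(−k_1 t) = e^(−0.190×2.400) = 0.6338; e^(−k_r t) = e^(−1.54×2.400) = 0.02482.
D = 5.193 × (0.6338 − 0.02482) + 0.904 × 0.02482 = 3.163 + 0.02244 = 3.185 mg/L.
DO = C_s − D = 10.9 − 3.185 = 7.715 mg/L.

DO ≈ 7.71 mg/L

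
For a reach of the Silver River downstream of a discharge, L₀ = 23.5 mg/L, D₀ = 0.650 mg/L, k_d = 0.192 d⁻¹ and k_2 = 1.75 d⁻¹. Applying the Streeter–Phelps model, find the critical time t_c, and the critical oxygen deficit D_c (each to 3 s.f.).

t_c ≈ 1.26 d; D_c ≈ 2.03 mg/L

At the critical point dD/dt = 0, so k_d L₀ e^(−k_d t) = k_2 D. Substituting D(t) from the Streeter–Phelps equation and solving for t gives
t_c = ln[(k_2/k_d)(1 − D₀(k_2−k_d)/(k_d L₀))] / (k_2−k_d).
Here k_2−k_d = 1.558 d⁻¹ and 1 − D₀(k_2−k_d)/(k_d L₀) = 1 − 0.650×1.558/(0.192×23.5) = 0.7756, so
t_c = ln(9.115 × 0.7756) / 1.558 = 1.956 / 1.558 = 1.255 d.
D_c = (k_d/k_2) L₀ e^(−k_d t_c) = (0.192/1.75) × 23.5 × e^(−0.192×1.255) = 0.1097 × 23.5 × 0.7858 = 2.026 mg/L.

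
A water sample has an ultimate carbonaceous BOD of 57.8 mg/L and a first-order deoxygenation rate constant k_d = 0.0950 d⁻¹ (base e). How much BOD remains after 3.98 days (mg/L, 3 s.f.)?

L ≈ 39.6 mg/L

L_t = L₀ e^(−k_d t) = 57.8 × e^(−0.0950×3.98) = 57.8 × 0.6852 = 39.60 mg/L.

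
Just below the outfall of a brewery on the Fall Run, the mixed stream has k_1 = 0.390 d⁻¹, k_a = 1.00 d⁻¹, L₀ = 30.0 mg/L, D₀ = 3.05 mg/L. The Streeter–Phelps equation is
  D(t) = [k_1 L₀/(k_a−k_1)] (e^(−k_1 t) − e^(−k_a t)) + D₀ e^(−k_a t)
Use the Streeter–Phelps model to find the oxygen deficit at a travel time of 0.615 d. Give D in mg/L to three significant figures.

D ≈ 6.37 mg/L

k_1 L₀/(k_a−k_1) = 0.390×30.0/(1.00−0.390) = 11.70/0.6100 = 19.18 mg/L.
e^(−k_1 t) = e^(−0.390×0.6150) = 0.7867; e^(−k_a t) = e^(−1.00×0.6150) = 0.5406.
D = 19.18 × (0.7867 − 0.5406) + 3.05 × 0.5406 = 4.720 + 1.649 = 6.369 mg/L.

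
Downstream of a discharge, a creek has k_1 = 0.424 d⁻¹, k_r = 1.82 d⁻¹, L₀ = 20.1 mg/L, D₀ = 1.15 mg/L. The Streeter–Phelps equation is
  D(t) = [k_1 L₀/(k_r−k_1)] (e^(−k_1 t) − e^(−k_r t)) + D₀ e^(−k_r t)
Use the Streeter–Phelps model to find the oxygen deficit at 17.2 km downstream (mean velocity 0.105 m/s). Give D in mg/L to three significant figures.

D ≈ 2.58 mg/L

Travel time t = x/v = 17.2 km / (0.105 m/s) = 17200 m / 0.105 m/s = 163800 s = 1.896 d.
k_1 L₀/(k_r−k_1) = 0.424×20.1/(1.82−0.424) = 8.522/1.396 = 6.105 mg/L.
e^(−k_1 t) = e^(−0.424×1.896) = 0.4476; e^(−k_r t) = e^(−1.82×1.896) = 0.03173.
D = 6.105 × (0.4476 − 0.03173) + 1.15 × 0.03173 = 2.539 + 0.03648 = 2.575 mg/L.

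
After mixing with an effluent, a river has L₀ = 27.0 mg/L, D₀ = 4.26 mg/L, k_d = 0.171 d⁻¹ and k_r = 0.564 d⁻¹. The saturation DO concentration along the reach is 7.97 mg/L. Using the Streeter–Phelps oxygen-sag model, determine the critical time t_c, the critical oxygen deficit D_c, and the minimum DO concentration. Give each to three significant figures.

t_c ≈ 1.89 d; D_c ≈ 5.92 mg/L; min DO ≈ 2.05 mg/L

With k_r/k_d = 3.298 and 1 − D₀(k_r−k_d)/(k_d L₀) = 0.6374,
t_c = ln(3.298 × 0.6374) / (0.564 − 0.171) = ln(2.102) / 0.3930 = 0.7430/0.3930 = 1.891 d.
L(t_c) = L₀ e^(−k_d t_c) = 27.0 × 0.7238 = 19.54 mg/L, and at the critical point k_r D_c = k_d L, so D_c = (0.171/0.564) × 19.54 = 5.925 mg/L.
Minimum DO = C_s − D_c = 7.97 − 5.925 = 2.045 mg/L.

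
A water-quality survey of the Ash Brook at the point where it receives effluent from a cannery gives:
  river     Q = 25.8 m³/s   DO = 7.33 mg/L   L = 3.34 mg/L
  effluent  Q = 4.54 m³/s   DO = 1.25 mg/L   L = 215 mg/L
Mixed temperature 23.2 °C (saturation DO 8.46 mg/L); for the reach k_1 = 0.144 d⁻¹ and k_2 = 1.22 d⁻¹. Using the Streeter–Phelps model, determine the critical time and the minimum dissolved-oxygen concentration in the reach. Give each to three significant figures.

Mixed DO = (25.8×7.33 + 4.54×1.25)/(25.8+4.54) = 194.8/30.34 = 6.420 mg/L.
Mixed L₀ = (25.8×3.34 + 4.54×215)/(30.34) = 1062/30.34 = 35.01 mg/L.
Initial deficit D₀ = C_s − DO₀ = 8.46 − 6.420 = 2.040 mg/L.
t_c = (1/1.076) ln[(1.22/0.144)(1 − 2.040×1.076/(0.144×35.01))] = 0.9294 × ln(4.784) = 1.455 d.
D_c = (0.144/1.22) × 35.01 × e^(−0.144×1.455) = 0.1180 × 35.01 × 0.8110 = 3.352 mg/L.
Minimum DO = 8.46 − 3.352 = 5.108 mg/L.

t_c ≈ 1.45 d; minimum DO ≈ 5.11 mg/L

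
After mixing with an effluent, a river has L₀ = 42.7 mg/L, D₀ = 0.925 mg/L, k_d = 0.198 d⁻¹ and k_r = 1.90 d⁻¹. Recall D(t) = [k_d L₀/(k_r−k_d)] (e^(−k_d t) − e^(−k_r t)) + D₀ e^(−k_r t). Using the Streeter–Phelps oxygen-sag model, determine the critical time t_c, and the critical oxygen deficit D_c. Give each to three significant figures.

t_c = [1/(k_r−k_d)] ln[(k_r/k_d)(1 − D₀(k_r−k_d)/(k_d L₀))]
= [1/(1.90−0.198)] ln[(1.90/0.198)(1 − 0.925×1.702/(0.198×42.7))]
= (1/1.702) ln[9.596 × 0.8138] = 0.5875 × ln(7.809) = 0.5875 × 2.055 = 1.208 d.
L(t_c) = L₀ e^(−k_d t_c) = 42.7 × 0.7873 = 33.62 mg/L, and at the critical point k_r D_c = k_d L, so D_c = (0.198/1.90) × 33.62 = 3.503 mg/L.

t_c ≈ 1.21 d; D_c ≈ 3.50 mg/L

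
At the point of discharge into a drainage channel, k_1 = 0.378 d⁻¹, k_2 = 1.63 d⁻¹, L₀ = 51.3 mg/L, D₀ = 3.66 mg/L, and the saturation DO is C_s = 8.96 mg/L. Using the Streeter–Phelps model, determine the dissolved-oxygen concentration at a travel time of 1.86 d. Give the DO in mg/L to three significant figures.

k_1 L₀/(k_2−k_1) = 0.378×51.3/(1.63−0.378) = 19.39/1.252 = 15.49 mg/L.
e^(−k_1 t) = e^(−0.378×1.860) = 0.4951; e^(−k_2 t) = e^(−1.63×1.860) = 0.04823.
D = 15.49 × (0.4951 − 0.04823) + 3.66 × 0.04823 = 6.921 + 0.1765 = 7.097 mg/L.
DO = C_s − D = 8.96 − 7.097 = 1.863 mg/L.

DO ≈ 1.86 mg/L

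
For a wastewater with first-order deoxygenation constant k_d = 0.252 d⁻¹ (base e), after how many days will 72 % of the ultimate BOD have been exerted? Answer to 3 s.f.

t ≈ 5.05 d

y/L₀ = 1 − e^(−k_d t) = 0.72 ⇒ e^(−k_d t) = 0.280
t = −ln(0.280) / 0.252 = 1.273 / 0.252 = 5.051 d.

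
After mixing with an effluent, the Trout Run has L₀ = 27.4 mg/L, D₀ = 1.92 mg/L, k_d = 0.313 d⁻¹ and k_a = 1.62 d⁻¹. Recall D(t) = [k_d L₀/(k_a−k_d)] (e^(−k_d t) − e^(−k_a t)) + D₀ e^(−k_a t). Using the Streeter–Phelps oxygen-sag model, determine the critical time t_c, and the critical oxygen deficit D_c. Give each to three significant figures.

t_c ≈ 0.993 d; D_c ≈ 3.88 mg/L

At the critical point dD/dt = 0, so k_d L₀ e^(−k_d t) = k_a D. Substituting D(t) from the Streeter–Phelps equation and solving for t gives
t_c = ln[(k_a/k_d)(1 − D₀(k_a−k_d)/(k_d L₀))] / (k_a−k_d).
Here k_a−k_d = 1.307 d⁻¹ and 1 − D₀(k_a−k_d)/(k_d L₀) = 1 − 1.92×1.307/(0.313×27.4) = 0.7074, so
t_c = ln(5.176 × 0.7074) / 1.307 = 1.298 / 1.307 = 0.9930 d.
D_c = (k_d/k_a) L₀ e^(−k_d t_c) = (0.313/1.62) × 27.4 × e^(−0.313×0.9930) = 0.1932 × 27.4 × 0.7329 = 3.880 mg/L.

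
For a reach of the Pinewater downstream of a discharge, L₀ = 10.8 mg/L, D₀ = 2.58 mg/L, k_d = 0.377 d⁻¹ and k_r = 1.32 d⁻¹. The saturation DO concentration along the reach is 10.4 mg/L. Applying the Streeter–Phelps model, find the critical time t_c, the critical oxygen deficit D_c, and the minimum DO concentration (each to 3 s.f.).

t_c ≈ 0.364 d; D_c ≈ 2.69 mg/L; min DO ≈ 7.71 mg/L

With k_r/k_d = 3.501 and 1 − D₀(k_r−k_d)/(k_d L₀) = 0.4025,
t_c = ln(3.501 × 0.4025) / (1.32 − 0.377) = ln(1.409) / 0.9430 = 0.3430/0.9430 = 0.3637 d.
L(t_c) = L₀ e^(−k_d t_c) = 10.8 × 0.8719 = 9.416 mg/L, and at the critical point k_r D_c = k_d L, so D_c = (0.377/1.32) × 9.416 = 2.689 mg/L.
Minimum DO = C_s − D_c = 10.4 − 2.689 = 7.711 mg/L.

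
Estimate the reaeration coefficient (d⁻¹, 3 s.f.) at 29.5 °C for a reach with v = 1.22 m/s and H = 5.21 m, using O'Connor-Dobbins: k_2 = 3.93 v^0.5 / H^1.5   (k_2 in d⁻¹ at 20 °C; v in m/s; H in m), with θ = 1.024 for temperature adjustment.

k_2(20) = 3.93 × 1.22^0.5 / 5.21^1.5 = 3.93 × 1.105 / 11.89 = 0.3650 d⁻¹.
k_2(29.5) = 0.3650 × 1.024^(29.5−20) = 0.3650 × 1.253 = 0.4573 d⁻¹.

k_2 ≈ 0.457 d⁻¹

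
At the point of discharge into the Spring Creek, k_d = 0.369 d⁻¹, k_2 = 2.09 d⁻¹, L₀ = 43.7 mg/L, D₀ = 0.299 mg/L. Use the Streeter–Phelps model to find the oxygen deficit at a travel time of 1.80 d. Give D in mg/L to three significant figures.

D ≈ 4.61 mg/L

k_d L₀/(k_2−k_d) = 0.369×43.7/(2.09−0.369) = 16.13/1.721 = 9.370 mg/L.
e^(−k_d t) = e^(−0.369×1.800) = 0.5147; e^(−k_2 t) = e^(−2.09×1.800) = 0.02324.
D = 9.370 × (0.5147 − 0.02324) + 0.299 × 0.02324 = 4.605 + 0.006948 = 4.612 mg/L.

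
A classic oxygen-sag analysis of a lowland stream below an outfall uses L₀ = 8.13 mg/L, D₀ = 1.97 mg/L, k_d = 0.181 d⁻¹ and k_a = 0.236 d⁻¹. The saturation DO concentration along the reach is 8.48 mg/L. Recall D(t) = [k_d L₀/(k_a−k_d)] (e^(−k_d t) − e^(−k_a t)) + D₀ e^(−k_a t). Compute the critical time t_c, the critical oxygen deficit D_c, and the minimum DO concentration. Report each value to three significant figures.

t_c ≈ 3.43 d; D_c ≈ 3.35 mg/L; min DO ≈ 5.13 mg/L

With k_a/k_d = 1.304 and 1 − D₀(k_a−k_d)/(k_d L₀) = 0.9264,
t_c = ln(1.304 × 0.9264) / (0.236 − 0.181) = ln(1.208) / 0.05500 = 0.1889/0.05500 = 3.434 d.
D_c = (k_d/k_a) L₀ e^(−k_d t_c) = (0.181/0.236) × 8.13 × e^(−0.181×3.434) = 0.7669 × 8.13 × 0.5371 = 3.349 mg/L.
Minimum DO = C_s − D_c = 8.48 − 3.349 = 5.131 mg/L.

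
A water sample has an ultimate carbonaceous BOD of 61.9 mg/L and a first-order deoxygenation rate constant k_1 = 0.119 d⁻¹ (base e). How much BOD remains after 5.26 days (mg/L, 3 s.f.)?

L ≈ 33.1 mg/L

L_t = L₀ e^(−k_1 t) = 61.9 × e^(−0.119×5.26) = 61.9 × 0.5348 = 33.10 mg/L.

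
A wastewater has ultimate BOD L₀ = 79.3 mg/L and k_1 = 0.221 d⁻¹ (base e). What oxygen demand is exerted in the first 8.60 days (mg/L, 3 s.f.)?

y ≈ 67.4 mg/L

y_t = L₀(1 − e^(−k_1 t)) = 79.3 × (1 − e^(−0.221×8.60))
= 79.3 × (1 − 0.1495) = 79.3 × 0.8505 = 67.45 mg/L.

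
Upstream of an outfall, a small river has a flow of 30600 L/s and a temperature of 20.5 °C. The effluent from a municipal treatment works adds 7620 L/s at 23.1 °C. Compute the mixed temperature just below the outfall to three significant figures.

21.0 °C

Flow-weighted mixing: C = (Q_r C_r + Q_w C_w)/(Q_r + Q_w)
= (30600×20.5 + 7620×23.1)/(30600 + 7620) = 803300/38220 = 21.02 °C.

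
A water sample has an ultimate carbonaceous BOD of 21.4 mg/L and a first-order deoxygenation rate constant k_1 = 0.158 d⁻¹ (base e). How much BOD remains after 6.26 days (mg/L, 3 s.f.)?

L ≈ 7.96 mg/L

L_t = L₀ e^(−k_1 t) = 21.4 × e^(−0.158×6.26) = 21.4 × 0.3719 = 7.959 mg/L.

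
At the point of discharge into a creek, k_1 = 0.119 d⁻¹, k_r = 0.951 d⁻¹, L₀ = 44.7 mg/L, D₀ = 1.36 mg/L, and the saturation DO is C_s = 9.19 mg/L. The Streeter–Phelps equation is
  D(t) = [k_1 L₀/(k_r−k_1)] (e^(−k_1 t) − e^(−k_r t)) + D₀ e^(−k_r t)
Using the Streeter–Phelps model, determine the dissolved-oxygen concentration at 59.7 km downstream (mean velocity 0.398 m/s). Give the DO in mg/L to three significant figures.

Travel time t = x/v = 59.7 km / (0.398 m/s) = 59700 m / 0.398 m/s = 150000 s = 1.736 d.
k_1 L₀/(k_r−k_1) = 0.119×44.7/(0.951−0.119) = 5.319/0.8320 = 6.393 mg/L.
e^(−k_1 t) = e^(−0.119×1.736) = 0.8133; e^(−k_r t) = e^(−0.951×1.736) = 0.1918.
D = 6.393 × (0.8133 − 0.1918) + 1.36 × 0.1918 = 3.973 + 0.2609 = 4.234 mg/L.
DO = C_s − D = 9.19 − 4.234 = 4.956 mg/L.

DO ≈ 4.96 mg/L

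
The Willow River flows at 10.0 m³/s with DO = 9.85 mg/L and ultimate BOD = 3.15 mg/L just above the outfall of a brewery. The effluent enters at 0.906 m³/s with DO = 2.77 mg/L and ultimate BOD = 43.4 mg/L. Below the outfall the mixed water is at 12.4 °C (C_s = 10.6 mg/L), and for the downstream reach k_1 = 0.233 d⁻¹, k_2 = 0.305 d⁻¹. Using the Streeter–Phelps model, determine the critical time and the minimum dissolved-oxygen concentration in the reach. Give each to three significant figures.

t_c ≈ 2.83 d; minimum DO ≈ 8.03 mg/L

Mixed DO = (10.0×9.85 + 0.906×2.77)/(10.0+0.906) = 101.0/10.91 = 9.262 mg/L.
Mixed L₀ = (10.0×3.15 + 0.906×43.4)/(10.91) = 70.82/10.91 = 6.494 mg/L.
Initial deficit D₀ = C_s − DO₀ = 10.6 − 9.262 = 1.338 mg/L.
t_c = (1/0.07200) ln[(0.305/0.233)(1 − 1.338×0.07200/(0.233×6.494))] = 13.89 × ln(1.226) = 2.826 d.
D_c = (0.233/0.305) × 6.494 × e^(−0.233×2.826) = 0.7639 × 6.494 × 0.5176 = 2.568 mg/L.
Minimum DO = 10.6 − 2.568 = 8.032 mg/L.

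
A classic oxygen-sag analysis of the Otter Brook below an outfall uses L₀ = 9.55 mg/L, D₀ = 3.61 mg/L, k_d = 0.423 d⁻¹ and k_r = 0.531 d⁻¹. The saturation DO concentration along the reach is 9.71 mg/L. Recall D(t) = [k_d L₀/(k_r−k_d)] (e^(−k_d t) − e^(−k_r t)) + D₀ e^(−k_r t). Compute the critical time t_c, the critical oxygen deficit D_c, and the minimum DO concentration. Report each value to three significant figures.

t_c ≈ 1.17 d; D_c ≈ 4.65 mg/L; min DO ≈ 5.06 mg/L

t_c = [1/(k_r−k_d)] ln[(k_r/k_d)(1 − D₀(k_r−k_d)/(k_d L₀))]
= [1/(0.531−0.423)] ln[(0.531/0.423)(1 − 3.61×0.1080/(0.423×9.55))]
= (1/0.1080) ln[1.255 × 0.9035] = 9.259 × ln(1.134) = 9.259 × 0.1259 = 1.166 d.
L(t_c) = L₀ e^(−k_d t_c) = 9.55 × 0.6107 = 5.833 mg/L, and at the critical point k_r D_c = k_d L, so D_c = (0.423/0.531) × 5.833 = 4.646 mg/L.
Minimum DO = C_s − D_c = 9.71 − 4.646 = 5.064 mg/L.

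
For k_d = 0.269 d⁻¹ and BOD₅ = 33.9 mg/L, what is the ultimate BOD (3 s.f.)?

L₀ ≈ 45.8 mg/L

BOD₅ = L₀(1 − e^(−5k_d)) ⇒ L₀ = BOD₅ / (1 − e^(−5×0.269))
= 33.9 / (1 − 0.2605) = 33.9 / 0.7395 = 45.84 mg/L.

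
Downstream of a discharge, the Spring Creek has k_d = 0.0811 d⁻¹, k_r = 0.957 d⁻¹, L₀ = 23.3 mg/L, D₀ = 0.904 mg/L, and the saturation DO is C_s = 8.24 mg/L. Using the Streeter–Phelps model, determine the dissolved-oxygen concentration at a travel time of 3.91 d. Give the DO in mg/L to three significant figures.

DO ≈ 6.70 mg/L

k_d L₀/(k_r−k_d) = 0.0811×23.3/(0.957−0.0811) = 1.890/0.8759 = 2.157 mg/L.
e^(−k_d t) = e^(−0.0811×3.910) = 0.7283; e^(−k_r t) = e^(−0.957×3.910) = 0.02371.
D = 2.157 × (0.7283 − 0.02371) + 0.904 × 0.02371 = 1.520 + 0.02143 = 1.541 mg/L.
DO = C_s − D = 8.24 − 1.541 = 6.699 mg/L.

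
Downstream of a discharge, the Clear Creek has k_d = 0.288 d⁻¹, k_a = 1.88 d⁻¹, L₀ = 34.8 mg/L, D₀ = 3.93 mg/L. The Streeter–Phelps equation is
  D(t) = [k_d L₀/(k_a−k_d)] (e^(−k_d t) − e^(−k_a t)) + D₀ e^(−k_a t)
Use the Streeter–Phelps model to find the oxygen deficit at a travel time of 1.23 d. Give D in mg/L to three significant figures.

D ≈ 4.18 mg/L

k_d L₀/(k_a−k_d) = 0.288×34.8/(1.88−0.288) = 10.02/1.592 = 6.295 mg/L.
e^(−k_d t) = e^(−0.288×1.230) = 0.7017; e^(−k_a t) = e^(−1.88×1.230) = 0.09902.
D = 6.295 × (0.7017 − 0.09902) + 3.93 × 0.09902 = 3.794 + 0.3892 = 4.183 mg/L.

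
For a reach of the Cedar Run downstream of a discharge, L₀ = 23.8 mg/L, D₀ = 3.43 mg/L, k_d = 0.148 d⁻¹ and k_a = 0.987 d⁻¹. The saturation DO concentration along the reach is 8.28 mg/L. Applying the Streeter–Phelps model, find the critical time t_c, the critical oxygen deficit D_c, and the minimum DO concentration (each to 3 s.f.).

t_c ≈ 0.237 d; D_c ≈ 3.45 mg/L; min DO ≈ 4.83 mg/L

t_c = [1/(k_a−k_d)] ln[(k_a/k_d)(1 − D₀(k_a−k_d)/(k_d L₀))]
= [1/(0.987−0.148)] ln[(0.987/0.148)(1 − 3.43×0.8390/(0.148×23.8))]
= (1/0.8390) ln[6.669 × 0.1830] = 1.192 × ln(1.220) = 1.192 × 0.1992 = 0.2375 d.
D_c = (k_d/k_a) L₀ e^(−k_d t_c) = (0.148/0.987) × 23.8 × e^(−0.148×0.2375) = 0.1499 × 23.8 × 0.9655 = 3.446 mg/L.
Minimum DO = C_s − D_c = 8.28 − 3.446 = 4.834 mg/L.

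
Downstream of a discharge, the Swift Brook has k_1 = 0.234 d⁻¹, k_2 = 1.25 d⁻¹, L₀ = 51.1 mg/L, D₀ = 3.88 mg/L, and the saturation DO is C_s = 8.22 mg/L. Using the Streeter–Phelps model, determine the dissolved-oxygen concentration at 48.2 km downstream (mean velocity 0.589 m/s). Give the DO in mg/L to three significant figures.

DO ≈ 1.21 mg/L

Travel time t = x/v = 48.2 km / (0.589 m/s) = 48200 m / 0.589 m/s = 81830 s = 0.9471 d.
k_1 L₀/(k_2−k_1) = 0.234×51.1/(1.25−0.234) = 11.96/1.016 = 11.77 mg/L.
e^(−k_1 t) = e^(−0.234×0.9471) = 0.8012; e^(−k_2 t) = e^(−1.25×0.9471) = 0.3061.
D = 11.77 × (0.8012 − 0.3061) + 3.88 × 0.3061 = 5.827 + 1.188 = 7.015 mg/L.
DO = C_s − D = 8.22 − 7.015 = 1.205 mg/L.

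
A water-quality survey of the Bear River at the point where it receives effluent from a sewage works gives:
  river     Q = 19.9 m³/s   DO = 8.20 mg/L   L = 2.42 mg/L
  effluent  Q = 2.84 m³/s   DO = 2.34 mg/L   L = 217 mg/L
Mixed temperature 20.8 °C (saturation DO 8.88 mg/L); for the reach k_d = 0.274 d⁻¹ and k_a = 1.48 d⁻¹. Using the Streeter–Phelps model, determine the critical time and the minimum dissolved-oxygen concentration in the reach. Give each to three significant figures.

Mixed DO = (19.9×8.20 + 2.84×2.34)/(19.9+2.84) = 169.8/22.74 = 7.468 mg/L.
Mixed L₀ = (19.9×2.42 + 2.84×217)/(22.74) = 664.4/22.74 = 29.22 mg/L.
Initial deficit D₀ = C_s − DO₀ = 8.88 − 7.468 = 1.412 mg/L.
t_c = (1/1.206) ln[(1.48/0.274)(1 − 1.412×1.206/(0.274×29.22))] = 0.8292 × ln(4.253) = 1.200 d.
D_c = (0.274/1.48) × 29.22 × e^(−0.274×1.200) = 0.1851 × 29.22 × 0.7197 = 3.893 mg/L.
Minimum DO = 8.88 − 3.893 = 4.987 mg/L.

t_c ≈ 1.20 d; minimum DO ≈ 4.99 mg/L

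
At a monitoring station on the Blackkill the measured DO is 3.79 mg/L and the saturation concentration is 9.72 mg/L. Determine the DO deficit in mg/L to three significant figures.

D = C_s − C = 9.72 − 3.79 = 5.93 mg/L.

D ≈ 5.93 mg/L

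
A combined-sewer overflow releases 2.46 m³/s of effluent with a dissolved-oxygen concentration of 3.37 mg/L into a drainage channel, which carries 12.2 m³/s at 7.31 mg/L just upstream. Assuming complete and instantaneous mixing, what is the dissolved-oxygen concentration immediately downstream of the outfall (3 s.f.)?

6.65 mg/L

Flow-weighted mixing: C = (Q_r C_r + Q_w C_w)/(Q_r + Q_w)
= (12.2×7.31 + 2.46×3.37)/(12.2 + 2.46) = 97.47/14.66 = 6.649 mg/L.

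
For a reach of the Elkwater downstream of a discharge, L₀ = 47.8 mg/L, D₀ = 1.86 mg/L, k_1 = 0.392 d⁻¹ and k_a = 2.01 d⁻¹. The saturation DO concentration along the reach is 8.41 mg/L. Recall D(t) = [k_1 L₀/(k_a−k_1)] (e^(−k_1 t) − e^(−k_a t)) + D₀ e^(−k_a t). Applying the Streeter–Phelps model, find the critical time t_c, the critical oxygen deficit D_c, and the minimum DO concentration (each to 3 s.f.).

t_c = [1/(k_a−k_1)] ln[(k_a/k_1)(1 − D₀(k_a−k_1)/(k_1 L₀))]
= [1/(2.01−0.392)] ln[(2.01/0.392)(1 − 1.86×1.618/(0.392×47.8))]
= (1/1.618) ln[5.128 × 0.8394] = 0.6180 × ln(4.304) = 0.6180 × 1.460 = 0.9021 d.
L(t_c) = L₀ e^(−k_1 t_c) = 47.8 × 0.7021 = 33.56 mg/L, and at the critical point k_a D_c = k_1 L, so D_c = (0.392/2.01) × 33.56 = 6.546 mg/L.
Minimum DO = C_s − D_c = 8.41 − 6.546 = 1.864 mg/L.

t_c ≈ 0.902 d; D_c ≈ 6.55 mg/L; min DO ≈ 1.86 mg/L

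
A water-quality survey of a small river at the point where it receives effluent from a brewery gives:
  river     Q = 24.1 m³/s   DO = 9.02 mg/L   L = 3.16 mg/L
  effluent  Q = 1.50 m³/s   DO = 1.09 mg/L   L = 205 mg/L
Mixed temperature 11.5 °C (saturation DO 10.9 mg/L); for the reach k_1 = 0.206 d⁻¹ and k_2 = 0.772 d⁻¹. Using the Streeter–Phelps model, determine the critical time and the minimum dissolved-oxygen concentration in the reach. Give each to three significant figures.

Mixed DO = (24.1×9.02 + 1.50×1.09)/(24.1+1.50) = 219.0/25.60 = 8.555 mg/L.
Mixed L₀ = (24.1×3.16 + 1.50×205)/(25.60) = 383.7/25.60 = 14.99 mg/L.
Initial deficit D₀ = C_s − DO₀ = 10.9 − 8.555 = 2.345 mg/L.
t_c = (1/0.5660) ln[(0.772/0.206)(1 − 2.345×0.5660/(0.206×14.99))] = 1.767 × ln(2.137) = 1.341 d.
D_c = (0.206/0.772) × 14.99 × e^(−0.206×1.341) = 0.2668 × 14.99 × 0.7586 = 3.033 mg/L.
Minimum DO = 10.9 − 3.033 = 7.867 mg/L.

t_c ≈ 1.34 d; minimum DO ≈ 7.87 mg/L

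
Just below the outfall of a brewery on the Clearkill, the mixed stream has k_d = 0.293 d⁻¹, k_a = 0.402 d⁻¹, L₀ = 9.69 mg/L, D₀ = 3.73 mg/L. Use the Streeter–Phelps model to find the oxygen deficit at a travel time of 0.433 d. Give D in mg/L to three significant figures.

k_d L₀/(k_a−k_d) = 0.293×9.69/(0.402−0.293) = 2.839/0.1090 = 26.05 mg/L.
e^(−k_d t) = e^(−0.293×0.4330) = 0.8808; e^(−k_a t) = e^(−0.402×0.4330) = 0.8402.
D = 26.05 × (0.8808 − 0.8402) + 3.73 × 0.8402 = 1.058 + 3.134 = 4.192 mg/L.

D ≈ 4.19 mg/L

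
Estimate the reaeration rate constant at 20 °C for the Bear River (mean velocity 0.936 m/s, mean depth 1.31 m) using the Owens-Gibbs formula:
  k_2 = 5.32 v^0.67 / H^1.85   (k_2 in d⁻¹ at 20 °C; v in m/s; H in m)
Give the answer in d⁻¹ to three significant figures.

k_2 ≈ 3.09 d⁻¹

k_2 = 5.32 × 0.936^0.67 / 1.31^1.85 = 5.32 × 0.9567 / 1.648 = 3.088 d⁻¹.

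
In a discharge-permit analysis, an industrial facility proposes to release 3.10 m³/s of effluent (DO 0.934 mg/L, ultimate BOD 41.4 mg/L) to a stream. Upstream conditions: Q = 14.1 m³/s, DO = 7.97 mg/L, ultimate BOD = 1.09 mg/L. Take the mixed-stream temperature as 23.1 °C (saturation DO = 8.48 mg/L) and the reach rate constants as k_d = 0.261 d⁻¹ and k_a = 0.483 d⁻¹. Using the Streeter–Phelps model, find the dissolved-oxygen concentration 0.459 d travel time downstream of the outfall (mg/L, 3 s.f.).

Mixed DO = (14.1×7.97 + 3.10×0.934)/(14.1+3.10) = 115.3/17.20 = 6.702 mg/L.
Mixed L₀ = (14.1×1.09 + 3.10×41.4)/(17.20) = 143.7/17.20 = 8.355 mg/L.
Initial deficit D₀ = C_s − DO₀ = 8.48 − 6.702 = 1.778 mg/L.
D(0.459) = [0.261×8.355/(0.483−0.261)](e^(−0.261×0.459) − e^(−0.483×0.459)) + 1.778 e^(−0.483×0.459)
= 9.823 × (0.8871 − 0.8012) + 1.778 × 0.8012 = 2.269 mg/L.
DO = 8.48 − 2.269 = 6.211 mg/L.

DO ≈ 6.21 mg/L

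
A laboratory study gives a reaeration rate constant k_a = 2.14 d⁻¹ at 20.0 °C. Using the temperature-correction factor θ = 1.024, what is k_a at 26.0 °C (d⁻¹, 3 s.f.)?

k_a ≈ 2.47 d⁻¹

k_a(T₂) = k_a(T₁) · θ^(T₂−T₁) = 2.14 × 1.024^(26.0−20.0)
= 2.14 × 1.024^6.00 = 2.14 × 1.153 = 2.467 d⁻¹.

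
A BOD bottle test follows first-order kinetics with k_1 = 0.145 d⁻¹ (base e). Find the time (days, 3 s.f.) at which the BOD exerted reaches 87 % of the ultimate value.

t ≈ 14.1 d

y/L₀ = 1 − e^(−k_1 t) = 0.87 ⇒ e^(−k_1 t) = 0.130
t = −ln(0.130) / 0.145 = 2.040 / 0.145 = 14.07 d.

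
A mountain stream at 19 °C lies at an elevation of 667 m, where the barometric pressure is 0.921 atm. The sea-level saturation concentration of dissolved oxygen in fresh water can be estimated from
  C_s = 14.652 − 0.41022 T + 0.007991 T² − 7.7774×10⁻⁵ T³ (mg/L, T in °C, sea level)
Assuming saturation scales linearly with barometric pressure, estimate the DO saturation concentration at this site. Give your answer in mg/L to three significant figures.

At sea level: C_s = 14.652 − 0.41022×19 + 0.007991×19² − 7.7774×10⁻⁵×19³ = 9.209 mg/L.
Pressure correction: C_s' = 9.209 × 0.921 = 8.482 mg/L.

C_s ≈ 8.48 mg/L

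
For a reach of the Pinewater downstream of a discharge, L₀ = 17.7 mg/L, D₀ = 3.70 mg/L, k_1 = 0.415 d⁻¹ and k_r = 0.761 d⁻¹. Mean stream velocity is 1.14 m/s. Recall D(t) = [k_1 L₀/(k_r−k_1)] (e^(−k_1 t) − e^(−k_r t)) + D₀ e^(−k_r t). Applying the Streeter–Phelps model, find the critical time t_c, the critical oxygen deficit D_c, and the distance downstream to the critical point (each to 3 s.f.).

At the critical point dD/dt = 0, so k_1 L₀ e^(−k_1 t) = k_r D. Substituting D(t) from the Streeter–Phelps equation and solving for t gives
t_c = ln[(k_r/k_1)(1 − D₀(k_r−k_1)/(k_1 L₀))] / (k_r−k_1).
Here k_r−k_1 = 0.3460 d⁻¹ and 1 − D₀(k_r−k_1)/(k_1 L₀) = 1 − 3.70×0.3460/(0.415×17.7) = 0.8257, so
t_c = ln(1.834 × 0.8257) / 0.3460 = 0.4149 / 0.3460 = 1.199 d.
D_c = (k_1/k_r) L₀ e^(−k_1 t_c) = (0.415/0.761) × 17.7 × e^(−0.415×1.199) = 0.5453 × 17.7 × 0.6080 = 5.869 mg/L.
x_c = v t_c = 1.14 m/s × 1.199 d × 86400 s/d = 118100 m ≈ 118 km.

t_c ≈ 1.20 d; D_c ≈ 5.87 mg/L; x_c ≈ 118 km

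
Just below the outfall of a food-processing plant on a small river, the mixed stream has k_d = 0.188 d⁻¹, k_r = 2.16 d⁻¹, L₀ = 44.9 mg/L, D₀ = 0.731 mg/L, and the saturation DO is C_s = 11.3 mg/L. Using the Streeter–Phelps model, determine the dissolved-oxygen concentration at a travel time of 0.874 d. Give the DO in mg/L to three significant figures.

k_d L₀/(k_r−k_d) = 0.188×44.9/(2.16−0.188) = 8.441/1.972 = 4.281 mg/L.
e^(−k_d t) = e^(−0.188×0.8740) = 0.8485; e^(−k_r t) = e^(−2.16×0.8740) = 0.1514.
D = 4.281 × (0.8485 − 0.1514) + 0.731 × 0.1514 = 2.984 + 0.1107 = 3.095 mg/L.
DO = C_s − D = 11.3 − 3.095 = 8.205 mg/L.

DO ≈ 8.21 mg/L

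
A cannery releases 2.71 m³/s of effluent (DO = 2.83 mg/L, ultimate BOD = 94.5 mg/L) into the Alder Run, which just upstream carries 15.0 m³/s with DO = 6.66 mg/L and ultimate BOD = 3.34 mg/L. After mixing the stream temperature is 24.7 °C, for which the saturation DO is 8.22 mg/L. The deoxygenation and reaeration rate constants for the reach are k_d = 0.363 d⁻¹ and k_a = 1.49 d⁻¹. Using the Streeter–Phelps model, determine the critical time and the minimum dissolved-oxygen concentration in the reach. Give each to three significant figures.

t_c ≈ 0.821 d; minimum DO ≈ 5.09 mg/L

Mixed DO = (15.0×6.66 + 2.71×2.83)/(15.0+2.71) = 107.6/17.71 = 6.074 mg/L.
Mixed L₀ = (15.0×3.34 + 2.71×94.5)/(17.71) = 306.2/17.71 = 17.29 mg/L.
Initial deficit D₀ = C_s − DO₀ = 8.22 − 6.074 = 2.146 mg/L.
t_c = (1/1.127) ln[(1.49/0.363)(1 − 2.146×1.127/(0.363×17.29))] = 0.8873 × ln(2.523) = 0.8211 d.
D_c = (0.363/1.49) × 17.29 × e^(−0.363×0.8211) = 0.2436 × 17.29 × 0.7423 = 3.126 mg/L.
Minimum DO = 8.22 − 3.126 = 5.094 mg/L.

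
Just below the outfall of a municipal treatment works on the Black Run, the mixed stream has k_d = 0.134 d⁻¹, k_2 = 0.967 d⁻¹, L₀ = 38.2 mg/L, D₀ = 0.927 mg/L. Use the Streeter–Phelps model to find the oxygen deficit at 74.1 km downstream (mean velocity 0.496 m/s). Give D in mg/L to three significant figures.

Travel time t = x/v = 74.1 km / (0.496 m/s) = 74100 m / 0.496 m/s = 149400 s = 1.729 d.
k_d L₀/(k_2−k_d) = 0.134×38.2/(0.967−0.134) = 5.119/0.8330 = 6.145 mg/L.
e^(−k_d t) = e^(−0.134×1.729) = 0.7932; e^(−k_2 t) = e^(−0.967×1.729) = 0.1879.
D = 6.145 × (0.7932 − 0.1879) + 0.927 × 0.1879 = 3.720 + 0.1741 = 3.894 mg/L.

D ≈ 3.89 mg/L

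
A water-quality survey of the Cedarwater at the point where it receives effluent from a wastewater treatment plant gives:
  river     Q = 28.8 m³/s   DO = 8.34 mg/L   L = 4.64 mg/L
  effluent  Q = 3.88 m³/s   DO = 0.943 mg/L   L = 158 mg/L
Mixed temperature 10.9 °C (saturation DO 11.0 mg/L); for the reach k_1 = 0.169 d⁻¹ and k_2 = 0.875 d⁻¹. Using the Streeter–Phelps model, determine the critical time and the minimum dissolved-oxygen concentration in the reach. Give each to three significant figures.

Mixed DO = (28.8×8.34 + 3.88×0.943)/(28.8+3.88) = 243.9/32.68 = 7.462 mg/L.
Mixed L₀ = (28.8×4.64 + 3.88×158)/(32.68) = 746.7/32.68 = 22.85 mg/L.
Initial deficit D₀ = C_s − DO₀ = 11.0 − 7.462 = 3.538 mg/L.
t_c = (1/0.7060) ln[(0.875/0.169)(1 − 3.538×0.7060/(0.169×22.85))] = 1.416 × ln(1.828) = 0.8545 d.
D_c = (0.169/0.875) × 22.85 × e^(−0.169×0.8545) = 0.1931 × 22.85 × 0.8655 = 3.820 mg/L.
Minimum DO = 11.0 − 3.820 = 7.180 mg/L.

t_c ≈ 0.854 d; minimum DO ≈ 7.18 mg/L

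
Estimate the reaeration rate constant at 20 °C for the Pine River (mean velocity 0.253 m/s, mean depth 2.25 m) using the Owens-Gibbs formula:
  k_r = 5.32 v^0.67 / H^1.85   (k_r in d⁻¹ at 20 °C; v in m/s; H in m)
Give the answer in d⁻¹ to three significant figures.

k_r ≈ 0.473 d⁻¹

k_r = 5.32 × 0.253^0.67 / 2.25^1.85 = 5.32 × 0.3982 / 4.483 = 0.4726 d⁻¹.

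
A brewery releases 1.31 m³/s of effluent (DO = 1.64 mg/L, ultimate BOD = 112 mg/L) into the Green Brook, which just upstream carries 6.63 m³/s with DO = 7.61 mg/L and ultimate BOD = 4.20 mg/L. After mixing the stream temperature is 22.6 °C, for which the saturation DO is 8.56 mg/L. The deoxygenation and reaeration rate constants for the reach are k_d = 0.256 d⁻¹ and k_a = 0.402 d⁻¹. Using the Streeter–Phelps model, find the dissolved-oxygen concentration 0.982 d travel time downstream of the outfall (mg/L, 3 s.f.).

DO ≈ 3.25 mg/L

Mixed DO = (6.63×7.61 + 1.31×1.64)/(6.63+1.31) = 52.60/7.940 = 6.625 mg/L.
Mixed L₀ = (6.63×4.20 + 1.31×112)/(7.940) = 174.6/7.940 = 21.99 mg/L.
Initial deficit D₀ = C_s − DO₀ = 8.56 − 6.625 = 1.935 mg/L.
D(0.982) = [0.256×21.99/(0.402−0.256)](e^(−0.256×0.982) − e^(−0.402×0.982)) + 1.935 e^(−0.402×0.982)
= 38.55 × (0.7777 − 0.6738) + 1.935 × 0.6738 = 5.308 mg/L.
DO = 8.56 − 5.308 = 3.252 mg/L.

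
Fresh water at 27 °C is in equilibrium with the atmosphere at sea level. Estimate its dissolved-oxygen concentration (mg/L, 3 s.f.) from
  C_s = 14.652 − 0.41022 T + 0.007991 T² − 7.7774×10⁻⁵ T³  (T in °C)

C_s = 14.652 − 0.41022×27 + 0.007991×27² − 7.7774×10⁻⁵×27³ = 7.871 mg/L.

C_s ≈ 7.87 mg/L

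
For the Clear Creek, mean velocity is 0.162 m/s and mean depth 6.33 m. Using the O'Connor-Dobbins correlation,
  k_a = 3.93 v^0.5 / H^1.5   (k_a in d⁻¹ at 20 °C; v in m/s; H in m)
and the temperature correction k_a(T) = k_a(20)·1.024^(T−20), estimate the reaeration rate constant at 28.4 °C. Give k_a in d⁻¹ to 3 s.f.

k_a(20) = 3.93 × 0.162^0.5 / 6.33^1.5 = 3.93 × 0.4025 / 15.93 = 0.09932 d⁻¹.
k_a(28.4) = 0.09932 × 1.024^(28.4−20) = 0.09932 × 1.220 = 0.1212 d⁻¹.

k_a ≈ 0.121 d⁻¹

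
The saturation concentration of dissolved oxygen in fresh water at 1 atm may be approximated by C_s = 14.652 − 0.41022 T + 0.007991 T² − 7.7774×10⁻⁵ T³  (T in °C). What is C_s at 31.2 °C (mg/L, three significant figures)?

C_s ≈ 7.27 mg/L

C_s = 14.652 − 0.41022×31.2 + 0.007991×31.2² − 7.7774×10⁻⁵×31.2³ = 7.270 mg/L.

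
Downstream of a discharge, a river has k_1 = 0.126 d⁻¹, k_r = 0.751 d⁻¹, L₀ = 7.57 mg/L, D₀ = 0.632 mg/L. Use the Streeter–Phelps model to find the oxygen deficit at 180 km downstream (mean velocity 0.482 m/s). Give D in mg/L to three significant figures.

D ≈ 0.850 mg/L

Travel time t = x/v = 180 km / (0.482 m/s) = 180000 m / 0.482 m/s = 373400 s = 4.322 d.
k_1 L₀/(k_r−k_1) = 0.126×7.57/(0.751−0.126) = 0.9538/0.6250 = 1.526 mg/L.
e^(−k_1 t) = e^(−0.126×4.322) = 0.5801; e^(−k_r t) = e^(−0.751×4.322) = 0.03893.
D = 1.526 × (0.5801 − 0.03893) + 0.632 × 0.03893 = 0.8258 + 0.02460 = 0.8504 mg/L.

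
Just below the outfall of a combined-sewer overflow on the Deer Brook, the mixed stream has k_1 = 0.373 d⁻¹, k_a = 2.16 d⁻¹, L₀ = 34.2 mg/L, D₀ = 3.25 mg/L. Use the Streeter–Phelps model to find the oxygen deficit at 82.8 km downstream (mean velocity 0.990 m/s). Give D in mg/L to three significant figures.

D ≈ 4.49 mg/L

Travel time t = x/v = 82.8 km / (0.990 m/s) = 82800 m / 0.990 m/s = 83640 s = 0.9680 d.
k_1 L₀/(k_a−k_1) = 0.373×34.2/(2.16−0.373) = 12.76/1.787 = 7.139 mg/L.
e^(−k_1 t) = e^(−0.373×0.9680) = 0.6969; e^(−k_a t) = e^(−2.16×0.9680) = 0.1236.
D = 7.139 × (0.6969 − 0.1236) + 3.25 × 0.1236 = 4.093 + 0.4016 = 4.495 mg/L.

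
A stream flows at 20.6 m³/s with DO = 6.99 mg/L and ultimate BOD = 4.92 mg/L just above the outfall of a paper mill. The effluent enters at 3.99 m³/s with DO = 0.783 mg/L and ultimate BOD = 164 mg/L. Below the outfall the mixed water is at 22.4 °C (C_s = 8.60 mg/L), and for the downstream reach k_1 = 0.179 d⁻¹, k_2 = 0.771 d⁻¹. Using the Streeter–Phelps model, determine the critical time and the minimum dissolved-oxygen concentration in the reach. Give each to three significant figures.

Mixed DO = (20.6×6.99 + 3.99×0.783)/(20.6+3.99) = 147.1/24.59 = 5.983 mg/L.
Mixed L₀ = (20.6×4.92 + 3.99×164)/(24.59) = 755.7/24.59 = 30.73 mg/L.
Initial deficit D₀ = C_s − DO₀ = 8.60 − 5.983 = 2.617 mg/L.
t_c = (1/0.5920) ln[(0.771/0.179)(1 − 2.617×0.5920/(0.179×30.73))] = 1.689 × ln(3.094) = 1.908 d.
D_c = (0.179/0.771) × 30.73 × e^(−0.179×1.908) = 0.2322 × 30.73 × 0.7107 = 5.071 mg/L.
Minimum DO = 8.60 − 5.071 = 3.529 mg/L.

t_c ≈ 1.91 d; minimum DO ≈ 3.53 mg/L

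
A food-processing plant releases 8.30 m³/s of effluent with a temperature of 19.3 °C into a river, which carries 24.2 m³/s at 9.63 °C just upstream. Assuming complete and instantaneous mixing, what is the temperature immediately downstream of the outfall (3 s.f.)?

Flow-weighted mixing: C = (Q_r C_r + Q_w C_w)/(Q_r + Q_w)
= (24.2×9.63 + 8.30×19.3)/(24.2 + 8.30) = 393.2/32.50 = 12.10 °C.

12.1 °C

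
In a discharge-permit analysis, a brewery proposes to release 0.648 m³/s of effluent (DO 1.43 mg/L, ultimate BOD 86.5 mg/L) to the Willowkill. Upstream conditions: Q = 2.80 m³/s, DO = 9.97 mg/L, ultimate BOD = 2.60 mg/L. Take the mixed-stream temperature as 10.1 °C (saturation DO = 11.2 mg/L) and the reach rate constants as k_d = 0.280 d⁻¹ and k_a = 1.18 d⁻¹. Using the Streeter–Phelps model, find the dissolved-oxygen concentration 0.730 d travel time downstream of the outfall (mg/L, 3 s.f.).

Mixed DO = (2.80×9.97 + 0.648×1.43)/(2.80+0.648) = 28.84/3.448 = 8.365 mg/L.
Mixed L₀ = (2.80×2.60 + 0.648×86.5)/(3.448) = 63.33/3.448 = 18.37 mg/L.
Initial deficit D₀ = C_s − DO₀ = 11.2 − 8.365 = 2.835 mg/L.
D(0.730) = [0.280×18.37/(1.18−0.280)](e^(−0.280×0.730) − e^(−1.18×0.730)) + 2.835 e^(−1.18×0.730)
= 5.714 × (0.8151 − 0.4226) + 2.835 × 0.4226 = 3.441 mg/L.
DO = 11.2 − 3.441 = 7.759 mg/L.

DO ≈ 7.76 mg/L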